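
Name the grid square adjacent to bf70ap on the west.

BF60xp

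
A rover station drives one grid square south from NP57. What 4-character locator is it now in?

NP56

Latitude square 7; −1 → 6.
The longitude characters are unchanged.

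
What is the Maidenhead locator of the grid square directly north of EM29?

EN20

Latitude square 9; +1 → 10, wraps to 0, carry into field.
Latitude field M = 12; +1 → 13 = N.
The longitude characters are unchanged.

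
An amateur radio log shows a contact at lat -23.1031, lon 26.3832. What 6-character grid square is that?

Offset from 180°W / 90°S: lon 206.3832°, lat 66.8969°.
Field (20°×10°, letters A–R): 206.3832/20 → 10 → K, 66.8969/10 → 6 → G; chars KG.
Square (2°×1°, digits 0–9): 6.3832/2 → 3, 6.8969/1 → 6; chars 36.
Subsquare (5′×2.5′, letters a–x): 0.3832/0.0833333 → 4 → e, 0.8969/0.0416667 → 21 → v; chars ev.

KG36ev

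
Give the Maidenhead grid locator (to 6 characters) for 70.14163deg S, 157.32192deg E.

Shift to the Maidenhead origin (180°W, 90°S): lon 337.3219, lat 19.8584.
Field: lon ⌊337.3219/20⌋ = 16 → Q; lat ⌊19.8584/10⌋ = 1 → B.
Square: lon ⌊17.3219/2⌋ = 8; lat ⌊9.8584/1⌋ = 9.
Subsquare: lon ⌊1.3219/0.0833333⌋ = 15 → p; lat ⌊0.8584/0.0416667⌋ = 20 → u.

QB89pu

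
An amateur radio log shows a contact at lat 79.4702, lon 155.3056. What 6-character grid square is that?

Shift to the Maidenhead origin (180°W, 90°S): lon 335.3056, lat 169.4702.
Field: 335.3056/20 → 16 → Q, 169.4702/10 → 16 → Q; chars QQ.
Square: 15.3056/2 → 7, 9.4702/1 → 9; chars 79.
Subsquare: 1.3056/0.0833333 → 15 → p, 0.4702/0.0416667 → 11 → l; chars pl.

QQ79pl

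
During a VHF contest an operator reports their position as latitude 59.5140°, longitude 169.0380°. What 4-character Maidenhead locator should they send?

RO49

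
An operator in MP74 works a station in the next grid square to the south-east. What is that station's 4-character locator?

Longitude square 7; +1 → 8.
Latitude square 4; −1 → 3.

MP83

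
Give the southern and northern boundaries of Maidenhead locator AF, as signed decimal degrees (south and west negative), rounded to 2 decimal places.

-40.00, -30.00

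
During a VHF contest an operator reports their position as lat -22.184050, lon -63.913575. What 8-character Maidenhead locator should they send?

Offset from 180°W / 90°S: lon 116.08642°, lat 67.81595°.
Field: lon ⌊116.08642/20⌋ = 5 → F; lat ⌊67.81595/10⌋ = 6 → G.
Square: lon ⌊16.08642/2⌋ = 8; lat ⌊7.81595/1⌋ = 7.
Subsquare: lon ⌊0.08642/0.0833333⌋ = 1 → b; lat ⌊0.81595/0.0416667⌋ = 19 → t.
Extended square: lon ⌊0.00309/0.00833333⌋ = 0; lat ⌊0.02428/0.00416667⌋ = 5.

FG87bt05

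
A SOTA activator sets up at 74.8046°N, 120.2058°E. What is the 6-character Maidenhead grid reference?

PQ04ct

Offset from 180°W / 90°S: lon 300.2058°, lat 164.8046°.
Field: 300.2058/20 → 15 → P, 164.8046/10 → 16 → Q; chars PQ.
Square: 0.2058/2 → 0, 4.8046/1 → 4; chars 04.
Subsquare: 0.2058/0.0833333 → 2 → c, 0.8046/0.0416667 → 19 → t; chars ct.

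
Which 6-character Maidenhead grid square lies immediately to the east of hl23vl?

HL23wl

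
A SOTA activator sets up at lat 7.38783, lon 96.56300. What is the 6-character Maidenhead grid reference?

NJ87gj

Offset from 180°W / 90°S: lon 276.5630°, lat 97.3878°.
Field: 276.5630/20 → 13 → N, 97.3878/10 → 9 → J; chars NJ.
Square: 16.5630/2 → 8, 7.3878/1 → 7; chars 87.
Subsquare: 0.5630/0.0833333 → 6 → g, 0.3878/0.0416667 → 9 → j; chars gj.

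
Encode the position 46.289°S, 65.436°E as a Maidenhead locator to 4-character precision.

Offset from 180°W / 90°S: lon 245.44°, lat 43.71°.
Field: 245.44/20 → 12 → M, 43.71/10 → 4 → E; chars ME.
Square: 5.44/2 → 2, 3.71/1 → 3; chars 23.

ME23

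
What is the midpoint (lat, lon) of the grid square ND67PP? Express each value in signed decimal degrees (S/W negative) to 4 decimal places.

Field N=13, D=3: +13·20° lon, +3·10° lat → SW at lon 80°, lat -60°.
Square 6, 7: +6·2° lon, +7·1° lat → SW at lon 92°, lat -53°.
Subsquare p=15, p=15: +15·0.0833333° lon, +15·0.0416667° lat → SW at lon 93.25°, lat -52.375°.
Cell spans 0.0833333° lon × 0.0416667° lat. Centre is SW corner plus half of each.
latitude -52.3542, longitude 93.2917.

-52.3542, 93.2917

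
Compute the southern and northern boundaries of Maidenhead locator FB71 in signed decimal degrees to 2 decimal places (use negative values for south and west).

-79.00, -78.00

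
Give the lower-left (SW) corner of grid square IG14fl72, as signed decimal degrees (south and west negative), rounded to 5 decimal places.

Field I=8, G=6: +8·20° lon, +6·10° lat → SW at lon -20°, lat -30°.
Square 1, 4: +1·2° lon, +4·1° lat → SW at lon -18°, lat -26°.
Subsquare f=5, l=11: +5·0.0833333° lon, +11·0.0416667° lat → SW at lon -17.5833°, lat -25.5417°.
Extended square 7, 2: +7·0.00833333° lon, +2·0.00416667° lat → SW at lon -17.525°, lat -25.5333°.
latitude -25.53333, longitude -17.52500.

-25.53333, -17.52500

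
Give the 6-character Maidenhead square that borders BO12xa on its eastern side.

BO22aa

Longitude subsquare x = 23; +1 → 24, wraps to 0 = a, carry into square.
Longitude square 1; +1 → 2.
The latitude characters are unchanged.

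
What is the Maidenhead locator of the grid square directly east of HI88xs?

Longitude subsquare x = 23; +1 → 24, wraps to 0 = a, carry into square.
Longitude square 8; +1 → 9.
The latitude characters are unchanged.

HI98as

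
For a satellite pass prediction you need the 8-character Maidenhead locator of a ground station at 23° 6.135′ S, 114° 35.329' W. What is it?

DG26qv95

Offset from 180°W / 90°S: lon 65.41118°, lat 66.89775°.
Field: lon ⌊65.41118/20⌋ = 3 → D; lat ⌊66.89775/10⌋ = 6 → G.
Square: lon ⌊5.41118/2⌋ = 2; lat ⌊6.89775/1⌋ = 6.
Subsquare: lon ⌊1.41118/0.0833333⌋ = 16 → q; lat ⌊0.89775/0.0416667⌋ = 21 → v.
Extended square: lon ⌊0.07785/0.00833333⌋ = 9; lat ⌊0.02275/0.00416667⌋ = 5.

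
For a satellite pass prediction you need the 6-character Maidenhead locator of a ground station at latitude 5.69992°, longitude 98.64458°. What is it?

NJ95hq

Add 180° to longitude and 90° to latitude: 278.6446, 95.6999.
Field (20°×10°, letters A–R): 278.6446/20 → 13 → N, 95.6999/10 → 9 → J; chars NJ.
Square (2°×1°, digits 0–9): 18.6446/2 → 9, 5.6999/1 → 5; chars 95.
Subsquare (5′×2.5′, letters a–x): 0.6446/0.0833333 → 7 → h, 0.6999/0.0416667 → 16 → q; chars hq.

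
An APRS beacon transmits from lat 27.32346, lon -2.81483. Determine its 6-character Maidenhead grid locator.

IL87oh

Shift to the Maidenhead origin (180°W, 90°S): lon 177.1852, lat 117.3235.
Field: 177.1852/20 → 8 → I, 117.3235/10 → 11 → L; chars IL.
Square: 17.1852/2 → 8, 7.3235/1 → 7; chars 87.
Subsquare: 1.1852/0.0833333 → 14 → o, 0.3235/0.0416667 → 7 → h; chars oh.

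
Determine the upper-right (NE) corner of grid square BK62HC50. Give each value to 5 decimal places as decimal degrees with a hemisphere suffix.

12.08750° N, 147.36667° W

Field B=1, K=10: +1·20° lon, +10·10° lat → SW at lon -160°, lat 10°.
Square 6, 2: +6·2° lon, +2·1° lat → SW at lon -148°, lat 12°.
Subsquare h=7, c=2: +7·0.0833333° lon, +2·0.0416667° lat → SW at lon -147.417°, lat 12.0833°.
Extended square 5, 0: +5·0.00833333° lon, +0·0.00416667° lat → SW at lon -147.375°, lat 12.0833°.
Cell spans 0.00833333° lon × 0.00416667° lat. NE corner is SW corner plus one full cell.
latitude 12.08750° N, longitude 147.36667° W.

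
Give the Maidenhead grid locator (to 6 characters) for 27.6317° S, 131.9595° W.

Offset from 180°W / 90°S: lon 48.0405°, lat 62.3683°.
Field: lon ⌊48.0405/20⌋ = 2 → C; lat ⌊62.3683/10⌋ = 6 → G.
Square: lon ⌊8.0405/2⌋ = 4; lat ⌊2.3683/1⌋ = 2.
Subsquare: lon ⌊0.0405/0.0833333⌋ = 0 → a; lat ⌊0.3683/0.0416667⌋ = 8 → i.

CG42ai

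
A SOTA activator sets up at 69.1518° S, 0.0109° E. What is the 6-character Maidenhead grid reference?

JC00au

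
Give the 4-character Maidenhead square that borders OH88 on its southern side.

OH87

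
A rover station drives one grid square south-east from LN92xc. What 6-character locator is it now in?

Longitude subsquare x = 23; +1 → 24, wraps to 0 = a, carry into square.
Longitude square 9; +1 → 10, wraps to 0, carry into field.
Longitude field L = 11; +1 → 12 = M.
Latitude subsquare c = 2; −1 → 1 = b.

MN02ab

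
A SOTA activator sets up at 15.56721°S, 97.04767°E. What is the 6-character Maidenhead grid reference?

NH84mk

Offset from 180°W / 90°S: lon 277.0477°, lat 74.4328°.
Field: 277.0477/20 → 13 → N, 74.4328/10 → 7 → H; chars NH.
Square: 17.0477/2 → 8, 4.4328/1 → 4; chars 84.
Subsquare: 1.0477/0.0833333 → 12 → m, 0.4328/0.0416667 → 10 → k; chars mk.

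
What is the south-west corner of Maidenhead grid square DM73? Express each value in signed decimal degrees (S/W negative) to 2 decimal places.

33.00, -106.00

Field D=3, M=12: +3·20° lon, +12·10° lat → SW at lon -120°, lat 30°.
Square 7, 3: +7·2° lon, +3·1° lat → SW at lon -106°, lat 33°.
latitude 33.00, longitude -106.00.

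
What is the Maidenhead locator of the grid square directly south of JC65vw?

JC65vv

Latitude subsquare w = 22; −1 → 21 = v.
The longitude characters are unchanged.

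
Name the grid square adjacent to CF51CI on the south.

CF51ch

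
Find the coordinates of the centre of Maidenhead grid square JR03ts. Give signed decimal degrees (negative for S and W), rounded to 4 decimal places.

83.7708, 1.6250

Field J=9, R=17: +9·20° lon, +17·10° lat → SW at lon 0°, lat 80°.
Square 0, 3: +0·2° lon, +3·1° lat → SW at lon 0°, lat 83°.
Subsquare t=19, s=18: +19·0.0833333° lon, +18·0.0416667° lat → SW at lon 1.58333°, lat 83.75°.
Cell spans 0.0833333° lon × 0.0416667° lat. Centre is SW corner plus half of each.
latitude 83.7708, longitude 1.6250.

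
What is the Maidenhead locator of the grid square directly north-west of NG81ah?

NG71xi

Longitude subsquare a = 0; −1 → -1, wraps to 23 = x, carry into square.
Longitude square 8; −1 → 7.
Latitude subsquare h = 7; +1 → 8 = i.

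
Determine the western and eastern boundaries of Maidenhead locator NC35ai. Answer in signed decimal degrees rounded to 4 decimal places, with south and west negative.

86.0000, 86.0833

Field N=13, C=2: +13·20° lon, +2·10° lat → SW at lon 80°, lat -70°.
Square 3, 5: +3·2° lon, +5·1° lat → SW at lon 86°, lat -65°.
Subsquare a=0, i=8: +0·0.0833333° lon, +8·0.0416667° lat → SW at lon 86°, lat -64.6667°.
Cell spans 0.0833333° lon × 0.0416667° lat.
west 86.0000, east 86.0833.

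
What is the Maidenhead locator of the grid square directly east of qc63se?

QC63te

Longitude subsquare s = 18; +1 → 19 = t.
The latitude characters are unchanged.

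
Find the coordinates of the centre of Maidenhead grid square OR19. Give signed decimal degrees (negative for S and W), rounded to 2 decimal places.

89.50, 103.00

Field O=14, R=17: +14·20° lon, +17·10° lat → SW at lon 100°, lat 80°.
Square 1, 9: +1·2° lon, +9·1° lat → SW at lon 102°, lat 89°.
Cell spans 2° lon × 1° lat. Centre is SW corner plus half of each.
latitude 89.50, longitude 103.00.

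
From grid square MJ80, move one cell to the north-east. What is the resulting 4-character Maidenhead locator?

MJ91

Longitude square 8; +1 → 9.
Latitude square 0; +1 → 1.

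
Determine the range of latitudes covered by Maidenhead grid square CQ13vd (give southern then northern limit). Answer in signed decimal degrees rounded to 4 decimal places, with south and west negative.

73.1250, 73.1667

Field C=2, Q=16: +2·20° lon, +16·10° lat → SW at lon -140°, lat 70°.
Square 1, 3: +1·2° lon, +3·1° lat → SW at lon -138°, lat 73°.
Subsquare v=21, d=3: +21·0.0833333° lon, +3·0.0416667° lat → SW at lon -136.25°, lat 73.125°.
Cell spans 0.0833333° lon × 0.0416667° lat.
south 73.1250, north 73.1667.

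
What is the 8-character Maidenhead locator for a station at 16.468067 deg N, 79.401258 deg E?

MK96ql82

Add 180° to longitude and 90° to latitude: 259.40126, 106.46807.
Field: 259.40126/20 → 12 → M, 106.46807/10 → 10 → K; chars MK.
Square: 19.40126/2 → 9, 6.46807/1 → 6; chars 96.
Subsquare: 1.40126/0.0833333 → 16 → q, 0.46807/0.0416667 → 11 → l; chars ql.
Extended square: 0.06792/0.00833333 → 8, 0.00973/0.00416667 → 2; chars 82.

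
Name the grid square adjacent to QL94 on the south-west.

Longitude square 9; −1 → 8.
Latitude square 4; −1 → 3.

QL83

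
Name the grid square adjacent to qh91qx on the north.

QH92qa

Latitude subsquare x = 23; +1 → 24, wraps to 0 = a, carry into square.
Latitude square 1; +1 → 2.
The longitude characters are unchanged.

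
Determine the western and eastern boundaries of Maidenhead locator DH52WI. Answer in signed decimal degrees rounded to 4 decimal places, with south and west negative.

Field D=3, H=7: +3·20° lon, +7·10° lat → SW at lon -120°, lat -20°.
Square 5, 2: +5·2° lon, +2·1° lat → SW at lon -110°, lat -18°.
Subsquare w=22, i=8: +22·0.0833333° lon, +8·0.0416667° lat → SW at lon -108.167°, lat -17.6667°.
Cell spans 0.0833333° lon × 0.0416667° lat.
west -108.1667, east -108.0833.

-108.1667, -108.0833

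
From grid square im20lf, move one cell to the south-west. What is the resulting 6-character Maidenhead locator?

IM20ke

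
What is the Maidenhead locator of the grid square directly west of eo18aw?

Longitude subsquare a = 0; −1 → -1, wraps to 23 = x, carry into square.
Longitude square 1; −1 → 0.
The latitude characters are unchanged.

EO08xw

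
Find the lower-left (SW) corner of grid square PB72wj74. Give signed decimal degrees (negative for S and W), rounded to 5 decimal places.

-77.60833, 135.89167

Field P=15, B=1: +15·20° lon, +1·10° lat → SW at lon 120°, lat -80°.
Square 7, 2: +7·2° lon, +2·1° lat → SW at lon 134°, lat -78°.
Subsquare w=22, j=9: +22·0.0833333° lon, +9·0.0416667° lat → SW at lon 135.833°, lat -77.625°.
Extended square 7, 4: +7·0.00833333° lon, +4·0.00416667° lat → SW at lon 135.892°, lat -77.6083°.
latitude -77.60833, longitude 135.89167.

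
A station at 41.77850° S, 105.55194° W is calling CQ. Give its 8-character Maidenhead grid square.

Add 180° to longitude and 90° to latitude: 74.44806, 48.22150.
Field: 74.44806/20 → 3 → D, 48.22150/10 → 4 → E; chars DE.
Square: 14.44806/2 → 7, 8.22150/1 → 8; chars 78.
Subsquare: 0.44806/0.0833333 → 5 → f, 0.22150/0.0416667 → 5 → f; chars ff.
Extended square: 0.03139/0.00833333 → 3, 0.01317/0.00416667 → 3; chars 33.

DE78ff33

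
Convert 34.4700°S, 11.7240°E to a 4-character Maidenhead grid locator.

JF55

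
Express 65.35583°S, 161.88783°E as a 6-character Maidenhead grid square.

RC04wp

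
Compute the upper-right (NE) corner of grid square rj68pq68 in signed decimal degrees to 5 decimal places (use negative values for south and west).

Field R=17, J=9: +17·20° lon, +9·10° lat → SW at lon 160°, lat 0°.
Square 6, 8: +6·2° lon, +8·1° lat → SW at lon 172°, lat 8°.
Subsquare p=15, q=16: +15·0.0833333° lon, +16·0.0416667° lat → SW at lon 173.25°, lat 8.66667°.
Extended square 6, 8: +6·0.00833333° lon, +8·0.00416667° lat → SW at lon 173.3°, lat 8.7°.
Cell spans 0.00833333° lon × 0.00416667° lat. NE corner is SW corner plus one full cell.
latitude 8.70417, longitude 173.30833.

8.70417, 173.30833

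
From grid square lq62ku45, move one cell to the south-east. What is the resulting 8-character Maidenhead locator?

LQ62ku54

Longitude extended square 4; +1 → 5.
Latitude extended square 5; −1 → 4.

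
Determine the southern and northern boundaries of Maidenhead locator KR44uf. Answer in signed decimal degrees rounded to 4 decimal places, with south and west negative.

84.2083, 84.2500

Field K=10, R=17: +10·20° lon, +17·10° lat → SW at lon 20°, lat 80°.
Square 4, 4: +4·2° lon, +4·1° lat → SW at lon 28°, lat 84°.
Subsquare u=20, f=5: +20·0.0833333° lon, +5·0.0416667° lat → SW at lon 29.6667°, lat 84.2083°.
Cell spans 0.0833333° lon × 0.0416667° lat.
south 84.2083, north 84.2500.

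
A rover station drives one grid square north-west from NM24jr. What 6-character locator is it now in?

NM24is

Longitude subsquare j = 9; −1 → 8 = i.
Latitude subsquare r = 17; +1 → 18 = s.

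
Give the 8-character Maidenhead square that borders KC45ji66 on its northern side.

KC45ji67

Latitude extended square 6; +1 → 7.
The longitude characters are unchanged.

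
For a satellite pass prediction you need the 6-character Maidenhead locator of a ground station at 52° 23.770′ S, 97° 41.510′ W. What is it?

Add 180° to longitude and 90° to latitude: 82.3082, 37.6038.
Field: lon ⌊82.3082/20⌋ = 4 → E; lat ⌊37.6038/10⌋ = 3 → D.
Square: lon ⌊2.3082/2⌋ = 1; lat ⌊7.6038/1⌋ = 7.
Subsquare: lon ⌊0.3082/0.0833333⌋ = 3 → d; lat ⌊0.6038/0.0416667⌋ = 14 → o.

ED17do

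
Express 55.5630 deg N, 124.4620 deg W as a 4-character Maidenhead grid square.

Add 180° to longitude and 90° to latitude: 55.54, 145.56.
Field (20°×10°, letters A–R): lon ⌊55.54/20⌋ = 2 → C; lat ⌊145.56/10⌋ = 14 → O.
Square (2°×1°, digits 0–9): lon ⌊15.54/2⌋ = 7; lat ⌊5.56/1⌋ = 5.

CO75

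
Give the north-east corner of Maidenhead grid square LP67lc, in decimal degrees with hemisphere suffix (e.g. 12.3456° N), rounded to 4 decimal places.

67.1250° N, 53.0000° E

Field L=11, P=15: +11·20° lon, +15·10° lat → SW at lon 40°, lat 60°.
Square 6, 7: +6·2° lon, +7·1° lat → SW at lon 52°, lat 67°.
Subsquare l=11, c=2: +11·0.0833333° lon, +2·0.0416667° lat → SW at lon 52.9167°, lat 67.0833°.
Cell spans 0.0833333° lon × 0.0416667° lat. NE corner is SW corner plus one full cell.
latitude 67.1250° N, longitude 53.0000° E.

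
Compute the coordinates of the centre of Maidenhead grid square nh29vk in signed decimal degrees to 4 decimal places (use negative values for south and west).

-10.5625, 85.7917

Field N=13, H=7: +13·20° lon, +7·10° lat → SW at lon 80°, lat -20°.
Square 2, 9: +2·2° lon, +9·1° lat → SW at lon 84°, lat -11°.
Subsquare v=21, k=10: +21·0.0833333° lon, +10·0.0416667° lat → SW at lon 85.75°, lat -10.5833°.
Cell spans 0.0833333° lon × 0.0416667° lat. Centre is SW corner plus half of each.
latitude -10.5625, longitude 85.7917.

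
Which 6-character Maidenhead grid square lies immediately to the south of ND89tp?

Latitude subsquare p = 15; −1 → 14 = o.
The longitude characters are unchanged.

ND89to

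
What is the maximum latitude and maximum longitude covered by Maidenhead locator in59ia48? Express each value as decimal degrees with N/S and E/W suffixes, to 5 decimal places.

Field I=8, N=13: +8·20° lon, +13·10° lat → SW at lon -20°, lat 40°.
Square 5, 9: +5·2° lon, +9·1° lat → SW at lon -10°, lat 49°.
Subsquare i=8, a=0: +8·0.0833333° lon, +0·0.0416667° lat → SW at lon -9.33333°, lat 49°.
Extended square 4, 8: +4·0.00833333° lon, +8·0.00416667° lat → SW at lon -9.3°, lat 49.0333°.
Cell spans 0.00833333° lon × 0.00416667° lat. NE corner is SW corner plus one full cell.
latitude 49.03750° N, longitude 9.29167° W.

49.03750° N, 9.29167° W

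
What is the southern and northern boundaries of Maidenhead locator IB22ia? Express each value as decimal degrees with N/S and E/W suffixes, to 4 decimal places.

78.0000° S, 77.9583° S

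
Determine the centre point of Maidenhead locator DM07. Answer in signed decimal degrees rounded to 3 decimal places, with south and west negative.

Field D=3, M=12: +3·20° lon, +12·10° lat → SW at lon -120°, lat 30°.
Square 0, 7: +0·2° lon, +7·1° lat → SW at lon -120°, lat 37°.
Cell spans 2° lon × 1° lat. Centre is SW corner plus half of each.
latitude 37.500, longitude -119.000.

37.500, -119.000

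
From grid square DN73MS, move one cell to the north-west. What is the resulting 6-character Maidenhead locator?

Longitude subsquare m = 12; −1 → 11 = l.
Latitude subsquare s = 18; +1 → 19 = t.

DN73lt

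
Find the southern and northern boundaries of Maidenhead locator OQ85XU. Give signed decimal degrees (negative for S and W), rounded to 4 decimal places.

Field O=14, Q=16: +14·20° lon, +16·10° lat → SW at lon 100°, lat 70°.
Square 8, 5: +8·2° lon, +5·1° lat → SW at lon 116°, lat 75°.
Subsquare x=23, u=20: +23·0.0833333° lon, +20·0.0416667° lat → SW at lon 117.917°, lat 75.8333°.
Cell spans 0.0833333° lon × 0.0416667° lat.
south 75.8333, north 75.8750.

75.8333, 75.8750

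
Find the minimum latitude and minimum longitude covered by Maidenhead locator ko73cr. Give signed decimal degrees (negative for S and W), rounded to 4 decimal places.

Field K=10, O=14: +10·20° lon, +14·10° lat → SW at lon 20°, lat 50°.
Square 7, 3: +7·2° lon, +3·1° lat → SW at lon 34°, lat 53°.
Subsquare c=2, r=17: +2·0.0833333° lon, +17·0.0416667° lat → SW at lon 34.1667°, lat 53.7083°.
latitude 53.7083, longitude 34.1667.

53.7083, 34.1667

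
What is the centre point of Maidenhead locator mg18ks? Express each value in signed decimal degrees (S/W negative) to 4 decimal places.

-21.2292, 62.8750

Field M=12, G=6: +12·20° lon, +6·10° lat → SW at lon 60°, lat -30°.
Square 1, 8: +1·2° lon, +8·1° lat → SW at lon 62°, lat -22°.
Subsquare k=10, s=18: +10·0.0833333° lon, +18·0.0416667° lat → SW at lon 62.8333°, lat -21.25°.
Cell spans 0.0833333° lon × 0.0416667° lat. Centre is SW corner plus half of each.
latitude -21.2292, longitude 62.8750.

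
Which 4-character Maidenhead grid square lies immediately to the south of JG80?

JF89

Latitude square 0; −1 → -1, wraps to 9, carry into field.
Latitude field G = 6; −1 → 5 = F.
The longitude characters are unchanged.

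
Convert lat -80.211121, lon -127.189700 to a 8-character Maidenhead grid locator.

Shift to the Maidenhead origin (180°W, 90°S): lon 52.81030, lat 9.78888.
Field: lon ⌊52.81030/20⌋ = 2 → C; lat ⌊9.78888/10⌋ = 0 → A.
Square: lon ⌊12.81030/2⌋ = 6; lat ⌊9.78888/1⌋ = 9.
Subsquare: lon ⌊0.81030/0.0833333⌋ = 9 → j; lat ⌊0.78888/0.0416667⌋ = 18 → s.
Extended square: lon ⌊0.06030/0.00833333⌋ = 7; lat ⌊0.03888/0.00416667⌋ = 9.

CA69js79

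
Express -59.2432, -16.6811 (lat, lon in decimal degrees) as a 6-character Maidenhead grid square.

ID10ps

Add 180° to longitude and 90° to latitude: 163.3189, 30.7568.
Field: 163.3189/20 → 8 → I, 30.7568/10 → 3 → D; chars ID.
Square: 3.3189/2 → 1, 0.7568/1 → 0; chars 10.
Subsquare: 1.3189/0.0833333 → 15 → p, 0.7568/0.0416667 → 18 → s; chars ps.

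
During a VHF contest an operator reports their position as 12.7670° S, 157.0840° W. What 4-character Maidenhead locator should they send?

BH17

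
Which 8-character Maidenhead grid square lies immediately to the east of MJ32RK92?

Longitude extended square 9; +1 → 10, wraps to 0, carry into subsquare.
Longitude subsquare r = 17; +1 → 18 = s.
The latitude characters are unchanged.

MJ32sk02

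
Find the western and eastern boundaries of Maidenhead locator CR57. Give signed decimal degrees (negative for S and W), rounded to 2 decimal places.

-130.00, -128.00

Field C=2, R=17: +2·20° lon, +17·10° lat → SW at lon -140°, lat 80°.
Square 5, 7: +5·2° lon, +7·1° lat → SW at lon -130°, lat 87°.
Cell spans 2° lon × 1° lat.
west -130.00, east -128.00.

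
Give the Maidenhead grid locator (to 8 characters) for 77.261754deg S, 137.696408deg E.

PB82ur37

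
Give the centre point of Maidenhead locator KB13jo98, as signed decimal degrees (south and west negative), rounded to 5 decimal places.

-76.38125, 22.82917

Field K=10, B=1: +10·20° lon, +1·10° lat → SW at lon 20°, lat -80°.
Square 1, 3: +1·2° lon, +3·1° lat → SW at lon 22°, lat -77°.
Subsquare j=9, o=14: +9·0.0833333° lon, +14·0.0416667° lat → SW at lon 22.75°, lat -76.4167°.
Extended square 9, 8: +9·0.00833333° lon, +8·0.00416667° lat → SW at lon 22.825°, lat -76.3833°.
Cell spans 0.00833333° lon × 0.00416667° lat. Centre is SW corner plus half of each.
latitude -76.38125, longitude 22.82917.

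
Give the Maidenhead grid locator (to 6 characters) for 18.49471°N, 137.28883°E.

PK88pl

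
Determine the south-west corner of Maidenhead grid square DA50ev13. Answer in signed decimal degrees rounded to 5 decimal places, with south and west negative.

-89.11250, -109.65833

Field D=3, A=0: +3·20° lon, +0·10° lat → SW at lon -120°, lat -90°.
Square 5, 0: +5·2° lon, +0·1° lat → SW at lon -110°, lat -90°.
Subsquare e=4, v=21: +4·0.0833333° lon, +21·0.0416667° lat → SW at lon -109.667°, lat -89.125°.
Extended square 1, 3: +1·0.00833333° lon, +3·0.00416667° lat → SW at lon -109.658°, lat -89.1125°.
latitude -89.11250, longitude -109.65833.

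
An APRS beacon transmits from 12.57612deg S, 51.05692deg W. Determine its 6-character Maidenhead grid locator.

Offset from 180°W / 90°S: lon 128.9431°, lat 77.4239°.
Field: 128.9431/20 → 6 → G, 77.4239/10 → 7 → H; chars GH.
Square: 8.9431/2 → 4, 7.4239/1 → 7; chars 47.
Subsquare: 0.9431/0.0833333 → 11 → l, 0.4239/0.0416667 → 10 → k; chars lk.

GH47lk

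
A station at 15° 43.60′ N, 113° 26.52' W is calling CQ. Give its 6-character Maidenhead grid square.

DK35gr

Shift to the Maidenhead origin (180°W, 90°S): lon 66.5580, lat 105.7267.
Field: 66.5580/20 → 3 → D, 105.7267/10 → 10 → K; chars DK.
Square: 6.5580/2 → 3, 5.7267/1 → 5; chars 35.
Subsquare: 0.5580/0.0833333 → 6 → g, 0.7267/0.0416667 → 17 → r; chars gr.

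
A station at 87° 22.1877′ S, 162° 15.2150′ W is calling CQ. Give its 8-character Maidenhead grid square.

Shift to the Maidenhead origin (180°W, 90°S): lon 17.74642, lat 2.63021.
Field (20°×10°, letters A–R): lon ⌊17.74642/20⌋ = 0 → A; lat ⌊2.63021/10⌋ = 0 → A.
Square (2°×1°, digits 0–9): lon ⌊17.74642/2⌋ = 8; lat ⌊2.63021/1⌋ = 2.
Subsquare (5′×2.5′, letters a–x): lon ⌊1.74642/0.0833333⌋ = 20 → u; lat ⌊0.63021/0.0416667⌋ = 15 → p.
Extended square (30″×15″, digits 0–9): lon ⌊0.07975/0.00833333⌋ = 9; lat ⌊0.00521/0.00416667⌋ = 1.

AA82up91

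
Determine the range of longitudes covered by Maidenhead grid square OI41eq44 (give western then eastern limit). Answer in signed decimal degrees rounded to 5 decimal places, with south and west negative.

108.36667, 108.37500

Field O=14, I=8: +14·20° lon, +8·10° lat → SW at lon 100°, lat -10°.
Square 4, 1: +4·2° lon, +1·1° lat → SW at lon 108°, lat -9°.
Subsquare e=4, q=16: +4·0.0833333° lon, +16·0.0416667° lat → SW at lon 108.333°, lat -8.33333°.
Extended square 4, 4: +4·0.00833333° lon, +4·0.00416667° lat → SW at lon 108.367°, lat -8.31667°.
Cell spans 0.00833333° lon × 0.00416667° lat.
west 108.36667, east 108.37500.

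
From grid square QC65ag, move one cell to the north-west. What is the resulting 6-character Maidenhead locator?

QC55xh

Longitude subsquare a = 0; −1 → -1, wraps to 23 = x, carry into square.
Longitude square 6; −1 → 5.
Latitude subsquare g = 6; +1 → 7 = h.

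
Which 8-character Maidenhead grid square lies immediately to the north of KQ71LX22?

Latitude extended square 2; +1 → 3.
The longitude characters are unchanged.

KQ71lx23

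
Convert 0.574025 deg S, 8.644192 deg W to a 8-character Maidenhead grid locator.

II59qk22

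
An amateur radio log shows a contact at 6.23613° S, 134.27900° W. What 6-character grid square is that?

Shift to the Maidenhead origin (180°W, 90°S): lon 45.7210, lat 83.7639.
Field (20°×10°, letters A–R): lon ⌊45.7210/20⌋ = 2 → C; lat ⌊83.7639/10⌋ = 8 → I.
Square (2°×1°, digits 0–9): lon ⌊5.7210/2⌋ = 2; lat ⌊3.7639/1⌋ = 3.
Subsquare (5′×2.5′, letters a–x): lon ⌊1.7210/0.0833333⌋ = 20 → u; lat ⌊0.7639/0.0416667⌋ = 18 → s.

CI23us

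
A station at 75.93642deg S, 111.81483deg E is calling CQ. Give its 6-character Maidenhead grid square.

Offset from 180°W / 90°S: lon 291.8148°, lat 14.0636°.
Field: 291.8148/20 → 14 → O, 14.0636/10 → 1 → B; chars OB.
Square: 11.8148/2 → 5, 4.0636/1 → 4; chars 54.
Subsquare: 1.8148/0.0833333 → 21 → v, 0.0636/0.0416667 → 1 → b; chars vb.

OB54vb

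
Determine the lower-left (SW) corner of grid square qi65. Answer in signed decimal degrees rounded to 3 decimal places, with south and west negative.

-5.000, 152.000

Field Q=16, I=8: +16·20° lon, +8·10° lat → SW at lon 140°, lat -10°.
Square 6, 5: +6·2° lon, +5·1° lat → SW at lon 152°, lat -5°.
latitude -5.000, longitude 152.000.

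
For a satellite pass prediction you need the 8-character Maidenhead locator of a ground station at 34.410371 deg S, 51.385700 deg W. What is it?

Add 180° to longitude and 90° to latitude: 128.61430, 55.58963.
Field (20°×10°, letters A–R): 128.61430/20 → 6 → G, 55.58963/10 → 5 → F; chars GF.
Square (2°×1°, digits 0–9): 8.61430/2 → 4, 5.58963/1 → 5; chars 45.
Subsquare (5′×2.5′, letters a–x): 0.61430/0.0833333 → 7 → h, 0.58963/0.0416667 → 14 → o; chars ho.
Extended square (30″×15″, digits 0–9): 0.03097/0.00833333 → 3, 0.00630/0.00416667 → 1; chars 31.

GF45ho31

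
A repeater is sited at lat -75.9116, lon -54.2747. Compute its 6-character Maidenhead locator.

GB24uc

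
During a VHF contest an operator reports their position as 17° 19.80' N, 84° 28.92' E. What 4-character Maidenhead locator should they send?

NK27

Add 180° to longitude and 90° to latitude: 264.48, 107.33.
Field: 264.48/20 → 13 → N, 107.33/10 → 10 → K; chars NK.
Square: 4.48/2 → 2, 7.33/1 → 7; chars 27.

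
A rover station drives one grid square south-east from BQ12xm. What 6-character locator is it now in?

BQ22al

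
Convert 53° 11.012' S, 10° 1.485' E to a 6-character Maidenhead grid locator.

Shift to the Maidenhead origin (180°W, 90°S): lon 190.0248, lat 36.8165.
Field: lon ⌊190.0248/20⌋ = 9 → J; lat ⌊36.8165/10⌋ = 3 → D.
Square: lon ⌊10.0248/2⌋ = 5; lat ⌊6.8165/1⌋ = 6.
Subsquare: lon ⌊0.0248/0.0833333⌋ = 0 → a; lat ⌊0.8165/0.0416667⌋ = 19 → t.

JD56at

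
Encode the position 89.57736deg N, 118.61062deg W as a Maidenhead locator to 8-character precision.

DR09qn68

Shift to the Maidenhead origin (180°W, 90°S): lon 61.38938, lat 179.57736.
Field (20°×10°, letters A–R): lon ⌊61.38938/20⌋ = 3 → D; lat ⌊179.57736/10⌋ = 17 → R.
Square (2°×1°, digits 0–9): lon ⌊1.38938/2⌋ = 0; lat ⌊9.57736/1⌋ = 9.
Subsquare (5′×2.5′, letters a–x): lon ⌊1.38938/0.0833333⌋ = 16 → q; lat ⌊0.57736/0.0416667⌋ = 13 → n.
Extended square (30″×15″, digits 0–9): lon ⌊0.05605/0.00833333⌋ = 6; lat ⌊0.03569/0.00416667⌋ = 8.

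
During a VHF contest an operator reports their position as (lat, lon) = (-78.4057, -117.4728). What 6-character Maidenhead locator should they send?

Add 180° to longitude and 90° to latitude: 62.5272, 11.5943.
Field: lon ⌊62.5272/20⌋ = 3 → D; lat ⌊11.5943/10⌋ = 1 → B.
Square: lon ⌊2.5272/2⌋ = 1; lat ⌊1.5943/1⌋ = 1.
Subsquare: lon ⌊0.5272/0.0833333⌋ = 6 → g; lat ⌊0.5943/0.0416667⌋ = 14 → o.

DB11go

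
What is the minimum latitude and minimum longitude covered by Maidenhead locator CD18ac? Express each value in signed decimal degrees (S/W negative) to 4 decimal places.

Field C=2, D=3: +2·20° lon, +3·10° lat → SW at lon -140°, lat -60°.
Square 1, 8: +1·2° lon, +8·1° lat → SW at lon -138°, lat -52°.
Subsquare a=0, c=2: +0·0.0833333° lon, +2·0.0416667° lat → SW at lon -138°, lat -51.9167°.
latitude -51.9167, longitude -138.0000.

-51.9167, -138.0000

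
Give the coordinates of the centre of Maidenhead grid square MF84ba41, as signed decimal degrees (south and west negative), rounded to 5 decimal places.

Field M=12, F=5: +12·20° lon, +5·10° lat → SW at lon 60°, lat -40°.
Square 8, 4: +8·2° lon, +4·1° lat → SW at lon 76°, lat -36°.
Subsquare b=1, a=0: +1·0.0833333° lon, +0·0.0416667° lat → SW at lon 76.0833°, lat -36°.
Extended square 4, 1: +4·0.00833333° lon, +1·0.00416667° lat → SW at lon 76.1167°, lat -35.9958°.
Cell spans 0.00833333° lon × 0.00416667° lat. Centre is SW corner plus half of each.
latitude -35.99375, longitude 76.12083.

-35.99375, 76.12083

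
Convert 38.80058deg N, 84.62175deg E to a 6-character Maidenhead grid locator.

Shift to the Maidenhead origin (180°W, 90°S): lon 264.6218, lat 128.8006.
Field (20°×10°, letters A–R): lon ⌊264.6218/20⌋ = 13 → N; lat ⌊128.8006/10⌋ = 12 → M.
Square (2°×1°, digits 0–9): lon ⌊4.6218/2⌋ = 2; lat ⌊8.8006/1⌋ = 8.
Subsquare (5′×2.5′, letters a–x): lon ⌊0.6218/0.0833333⌋ = 7 → h; lat ⌊0.8006/0.0416667⌋ = 19 → t.

NM28ht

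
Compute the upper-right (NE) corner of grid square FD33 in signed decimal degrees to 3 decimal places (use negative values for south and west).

Field F=5, D=3: +5·20° lon, +3·10° lat → SW at lon -80°, lat -60°.
Square 3, 3: +3·2° lon, +3·1° lat → SW at lon -74°, lat -57°.
Cell spans 2° lon × 1° lat. NE corner is SW corner plus one full cell.
latitude -56.000, longitude -72.000.

-56.000, -72.000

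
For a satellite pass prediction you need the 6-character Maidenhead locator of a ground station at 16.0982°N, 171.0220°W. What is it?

AK46lc

Add 180° to longitude and 90° to latitude: 8.9780, 106.0982.
Field: lon ⌊8.9780/20⌋ = 0 → A; lat ⌊106.0982/10⌋ = 10 → K.
Square: lon ⌊8.9780/2⌋ = 4; lat ⌊6.0982/1⌋ = 6.
Subsquare: lon ⌊0.9780/0.0833333⌋ = 11 → l; lat ⌊0.0982/0.0416667⌋ = 2 → c.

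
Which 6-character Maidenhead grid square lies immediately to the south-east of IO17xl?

IO27ak

Longitude subsquare x = 23; +1 → 24, wraps to 0 = a, carry into square.
Longitude square 1; +1 → 2.
Latitude subsquare l = 11; −1 → 10 = k.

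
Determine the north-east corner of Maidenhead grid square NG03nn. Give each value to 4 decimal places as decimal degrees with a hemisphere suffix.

26.4167° S, 81.1667° E

Field N=13, G=6: +13·20° lon, +6·10° lat → SW at lon 80°, lat -30°.
Square 0, 3: +0·2° lon, +3·1° lat → SW at lon 80°, lat -27°.
Subsquare n=13, n=13: +13·0.0833333° lon, +13·0.0416667° lat → SW at lon 81.0833°, lat -26.4583°.
Cell spans 0.0833333° lon × 0.0416667° lat. NE corner is SW corner plus one full cell.
latitude 26.4167° S, longitude 81.1667° E.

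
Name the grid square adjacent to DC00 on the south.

DB09

Latitude square 0; −1 → -1, wraps to 9, carry into field.
Latitude field C = 2; −1 → 1 = B.
The longitude characters are unchanged.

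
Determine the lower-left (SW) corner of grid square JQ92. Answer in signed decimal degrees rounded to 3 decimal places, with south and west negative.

72.000, 18.000

Field J=9, Q=16: +9·20° lon, +16·10° lat → SW at lon 0°, lat 70°.
Square 9, 2: +9·2° lon, +2·1° lat → SW at lon 18°, lat 72°.
latitude 72.000, longitude 18.000.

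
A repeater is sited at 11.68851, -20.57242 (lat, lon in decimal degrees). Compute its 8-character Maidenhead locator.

HK91rq15

Shift to the Maidenhead origin (180°W, 90°S): lon 159.42758, lat 101.68851.
Field: 159.42758/20 → 7 → H, 101.68851/10 → 10 → K; chars HK.
Square: 19.42758/2 → 9, 1.68851/1 → 1; chars 91.
Subsquare: 1.42758/0.0833333 → 17 → r, 0.68851/0.0416667 → 16 → q; chars rq.
Extended square: 0.01091/0.00833333 → 1, 0.02184/0.00416667 → 5; chars 15.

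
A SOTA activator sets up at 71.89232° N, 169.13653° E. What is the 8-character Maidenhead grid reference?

RQ41nv64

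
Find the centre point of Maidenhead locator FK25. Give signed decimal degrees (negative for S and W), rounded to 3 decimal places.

15.500, -75.000

Field F=5, K=10: +5·20° lon, +10·10° lat → SW at lon -80°, lat 10°.
Square 2, 5: +2·2° lon, +5·1° lat → SW at lon -76°, lat 15°.
Cell spans 2° lon × 1° lat. Centre is SW corner plus half of each.
latitude 15.500, longitude -75.000.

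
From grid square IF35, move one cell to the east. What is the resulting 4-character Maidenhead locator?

IF45

Longitude square 3; +1 → 4.
The latitude characters are unchanged.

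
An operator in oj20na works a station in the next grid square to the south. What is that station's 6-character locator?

OI29nx

Latitude subsquare a = 0; −1 → -1, wraps to 23 = x, carry into square.
Latitude square 0; −1 → -1, wraps to 9, carry into field.
Latitude field J = 9; −1 → 8 = I.
The longitude characters are unchanged.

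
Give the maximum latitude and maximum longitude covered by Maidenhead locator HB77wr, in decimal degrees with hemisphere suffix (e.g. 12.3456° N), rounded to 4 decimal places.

72.2500° S, 24.0833° W

Field H=7, B=1: +7·20° lon, +1·10° lat → SW at lon -40°, lat -80°.
Square 7, 7: +7·2° lon, +7·1° lat → SW at lon -26°, lat -73°.
Subsquare w=22, r=17: +22·0.0833333° lon, +17·0.0416667° lat → SW at lon -24.1667°, lat -72.2917°.
Cell spans 0.0833333° lon × 0.0416667° lat. NE corner is SW corner plus one full cell.
latitude 72.2500° S, longitude 24.0833° W.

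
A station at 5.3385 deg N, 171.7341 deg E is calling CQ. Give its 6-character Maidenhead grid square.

Shift to the Maidenhead origin (180°W, 90°S): lon 351.7341, lat 95.3385.
Field: 351.7341/20 → 17 → R, 95.3385/10 → 9 → J; chars RJ.
Square: 11.7341/2 → 5, 5.3385/1 → 5; chars 55.
Subsquare: 1.7341/0.0833333 → 20 → u, 0.3385/0.0416667 → 8 → i; chars ui.

RJ55ui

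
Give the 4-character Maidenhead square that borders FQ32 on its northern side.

Latitude square 2; +1 → 3.
The longitude characters are unchanged.

FQ33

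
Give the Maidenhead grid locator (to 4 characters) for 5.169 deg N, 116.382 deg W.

DJ15

Shift to the Maidenhead origin (180°W, 90°S): lon 63.62, lat 95.17.
Field (20°×10°, letters A–R): lon ⌊63.62/20⌋ = 3 → D; lat ⌊95.17/10⌋ = 9 → J.
Square (2°×1°, digits 0–9): lon ⌊3.62/2⌋ = 1; lat ⌊5.17/1⌋ = 5.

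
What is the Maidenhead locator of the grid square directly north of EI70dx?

Latitude subsquare x = 23; +1 → 24, wraps to 0 = a, carry into square.
Latitude square 0; +1 → 1.
The longitude characters are unchanged.

EI71da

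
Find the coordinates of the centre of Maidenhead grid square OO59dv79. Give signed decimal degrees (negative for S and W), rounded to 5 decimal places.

59.91458, 110.31250

Field O=14, O=14: +14·20° lon, +14·10° lat → SW at lon 100°, lat 50°.
Square 5, 9: +5·2° lon, +9·1° lat → SW at lon 110°, lat 59°.
Subsquare d=3, v=21: +3·0.0833333° lon, +21·0.0416667° lat → SW at lon 110.25°, lat 59.875°.
Extended square 7, 9: +7·0.00833333° lon, +9·0.00416667° lat → SW at lon 110.308°, lat 59.9125°.
Cell spans 0.00833333° lon × 0.00416667° lat. Centre is SW corner plus half of each.
latitude 59.91458, longitude 110.31250.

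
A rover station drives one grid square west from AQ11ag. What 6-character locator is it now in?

Longitude subsquare a = 0; −1 → -1, wraps to 23 = x, carry into square.
Longitude square 1; −1 → 0.
The latitude characters are unchanged.

AQ01xg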